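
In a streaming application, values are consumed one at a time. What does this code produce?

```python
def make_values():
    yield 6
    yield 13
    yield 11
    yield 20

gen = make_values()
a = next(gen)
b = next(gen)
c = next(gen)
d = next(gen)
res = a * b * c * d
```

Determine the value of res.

Step 1: Create generator and consume all values:
  a = next(gen) = 6
  b = next(gen) = 13
  c = next(gen) = 11
  d = next(gen) = 20
Step 2: res = 6 * 13 * 11 * 20 = 17160.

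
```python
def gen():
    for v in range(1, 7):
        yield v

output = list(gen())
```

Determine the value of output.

Step 1: The generator yields each value from range(1, 7).
Step 2: list() consumes all yields: [1, 2, 3, 4, 5, 6].
Therefore output = [1, 2, 3, 4, 5, 6].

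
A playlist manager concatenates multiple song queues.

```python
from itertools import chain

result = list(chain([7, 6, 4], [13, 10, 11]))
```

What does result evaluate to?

Step 1: chain() concatenates iterables: [7, 6, 4] + [13, 10, 11].
Therefore result = [7, 6, 4, 13, 10, 11].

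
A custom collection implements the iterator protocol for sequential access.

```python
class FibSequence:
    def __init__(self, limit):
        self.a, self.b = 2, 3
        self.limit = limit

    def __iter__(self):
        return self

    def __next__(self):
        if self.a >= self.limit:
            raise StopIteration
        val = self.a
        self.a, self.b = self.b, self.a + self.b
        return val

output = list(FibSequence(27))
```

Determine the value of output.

Step 1: Fibonacci-like sequence (a=2, b=3) until >= 27:
  Yield 2, then a,b = 3,5
  Yield 3, then a,b = 5,8
  Yield 5, then a,b = 8,13
  Yield 8, then a,b = 13,21
  Yield 13, then a,b = 21,34
  Yield 21, then a,b = 34,55
Step 2: 34 >= 27, stop.
Therefore output = [2, 3, 5, 8, 13, 21].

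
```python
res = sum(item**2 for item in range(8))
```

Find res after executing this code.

Step 1: Compute item**2 for each item in range(8):
  item=0: 0**2 = 0
  item=1: 1**2 = 1
  item=2: 2**2 = 4
  item=3: 3**2 = 9
  item=4: 4**2 = 16
  item=5: 5**2 = 25
  item=6: 6**2 = 36
  item=7: 7**2 = 49
Step 2: sum = 0 + 1 + 4 + 9 + 16 + 25 + 36 + 49 = 140.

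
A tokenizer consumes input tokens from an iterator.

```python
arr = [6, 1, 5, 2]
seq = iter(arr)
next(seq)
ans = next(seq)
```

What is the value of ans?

Step 1: Create iterator over [6, 1, 5, 2].
Step 2: next() consumes 6.
Step 3: next() returns 1.
Therefore ans = 1.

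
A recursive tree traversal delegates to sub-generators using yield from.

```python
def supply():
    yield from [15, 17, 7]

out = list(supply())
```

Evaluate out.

Step 1: yield from delegates to the iterable, yielding each element.
Step 2: Collected values: [15, 17, 7].
Therefore out = [15, 17, 7].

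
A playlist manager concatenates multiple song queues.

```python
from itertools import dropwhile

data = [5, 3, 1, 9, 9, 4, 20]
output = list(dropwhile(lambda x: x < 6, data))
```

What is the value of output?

Step 1: dropwhile drops elements while < 6:
  5 < 6: dropped
  3 < 6: dropped
  1 < 6: dropped
  9: kept (dropping stopped)
Step 2: Remaining elements kept regardless of condition.
Therefore output = [9, 9, 4, 20].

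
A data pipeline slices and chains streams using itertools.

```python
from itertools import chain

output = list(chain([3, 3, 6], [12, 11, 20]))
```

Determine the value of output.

Step 1: chain() concatenates iterables: [3, 3, 6] + [12, 11, 20].
Therefore output = [3, 3, 6, 12, 11, 20].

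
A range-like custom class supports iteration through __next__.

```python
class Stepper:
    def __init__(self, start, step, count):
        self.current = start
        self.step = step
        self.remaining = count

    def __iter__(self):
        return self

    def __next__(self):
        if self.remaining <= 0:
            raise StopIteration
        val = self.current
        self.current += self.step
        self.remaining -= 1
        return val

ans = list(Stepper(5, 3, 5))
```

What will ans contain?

Step 1: Stepper starts at 5, increments by 3, for 5 steps:
  Yield 5, then current += 3
  Yield 8, then current += 3
  Yield 11, then current += 3
  Yield 14, then current += 3
  Yield 17, then current += 3
Therefore ans = [5, 8, 11, 14, 17].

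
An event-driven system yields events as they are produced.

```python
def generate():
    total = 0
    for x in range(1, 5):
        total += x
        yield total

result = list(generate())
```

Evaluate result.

Step 1: Generator accumulates running sum:
  x=1: total = 1, yield 1
  x=2: total = 3, yield 3
  x=3: total = 6, yield 6
  x=4: total = 10, yield 10
Therefore result = [1, 3, 6, 10].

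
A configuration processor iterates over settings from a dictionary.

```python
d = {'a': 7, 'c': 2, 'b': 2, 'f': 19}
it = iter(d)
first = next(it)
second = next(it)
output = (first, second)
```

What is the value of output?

Step 1: iter(d) iterates over keys: ['a', 'c', 'b', 'f'].
Step 2: first = next(it) = 'a', second = next(it) = 'c'.
Therefore output = ('a', 'c').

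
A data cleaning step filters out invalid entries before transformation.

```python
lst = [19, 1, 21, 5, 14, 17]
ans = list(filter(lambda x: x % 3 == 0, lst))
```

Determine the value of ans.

Step 1: Filter elements divisible by 3:
  19 % 3 = 1: removed
  1 % 3 = 1: removed
  21 % 3 = 0: kept
  5 % 3 = 2: removed
  14 % 3 = 2: removed
  17 % 3 = 2: removed
Therefore ans = [21].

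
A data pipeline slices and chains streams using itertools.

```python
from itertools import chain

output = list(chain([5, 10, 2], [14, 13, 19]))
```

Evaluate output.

Step 1: chain() concatenates iterables: [5, 10, 2] + [14, 13, 19].
Therefore output = [5, 10, 2, 14, 13, 19].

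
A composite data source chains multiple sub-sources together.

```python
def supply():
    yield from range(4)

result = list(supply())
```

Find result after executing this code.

Step 1: yield from delegates to the iterable, yielding each element.
Step 2: Collected values: [0, 1, 2, 3].
Therefore result = [0, 1, 2, 3].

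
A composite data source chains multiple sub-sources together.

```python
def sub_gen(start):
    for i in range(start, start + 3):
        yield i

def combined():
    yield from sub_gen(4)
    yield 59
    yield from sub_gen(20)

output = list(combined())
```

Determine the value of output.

Step 1: combined() delegates to sub_gen(4):
  yield 4
  yield 5
  yield 6
Step 2: yield 59
Step 3: Delegates to sub_gen(20):
  yield 20
  yield 21
  yield 22
Therefore output = [4, 5, 6, 59, 20, 21, 22].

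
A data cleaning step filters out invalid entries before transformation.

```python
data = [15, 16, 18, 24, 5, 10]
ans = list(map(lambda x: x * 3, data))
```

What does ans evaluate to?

Step 1: Apply lambda x: x * 3 to each element:
  15 -> 45
  16 -> 48
  18 -> 54
  24 -> 72
  5 -> 15
  10 -> 30
Therefore ans = [45, 48, 54, 72, 15, 30].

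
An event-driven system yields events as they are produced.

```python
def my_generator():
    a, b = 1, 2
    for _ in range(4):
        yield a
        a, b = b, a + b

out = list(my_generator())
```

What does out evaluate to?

Step 1: Fibonacci-like sequence starting with a=1, b=2:
  Iteration 1: yield a=1, then a,b = 2,3
  Iteration 2: yield a=2, then a,b = 3,5
  Iteration 3: yield a=3, then a,b = 5,8
  Iteration 4: yield a=5, then a,b = 8,13
Therefore out = [1, 2, 3, 5].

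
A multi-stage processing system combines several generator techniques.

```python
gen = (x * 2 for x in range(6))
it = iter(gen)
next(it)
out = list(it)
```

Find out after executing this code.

Step 1: Generator produces [0, 2, 4, 6, 8, 10].
Step 2: next(it) consumes first element (0).
Step 3: list(it) collects remaining: [2, 4, 6, 8, 10].
Therefore out = [2, 4, 6, 8, 10].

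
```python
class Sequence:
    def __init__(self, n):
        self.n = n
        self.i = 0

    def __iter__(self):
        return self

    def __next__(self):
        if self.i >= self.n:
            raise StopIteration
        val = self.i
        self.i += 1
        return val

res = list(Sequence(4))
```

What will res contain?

Step 1: Sequence(4) creates an iterator counting 0 to 3.
Step 2: list() consumes all values: [0, 1, 2, 3].
Therefore res = [0, 1, 2, 3].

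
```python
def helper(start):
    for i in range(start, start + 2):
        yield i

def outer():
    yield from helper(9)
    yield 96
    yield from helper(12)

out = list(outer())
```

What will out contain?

Step 1: outer() delegates to helper(9):
  yield 9
  yield 10
Step 2: yield 96
Step 3: Delegates to helper(12):
  yield 12
  yield 13
Therefore out = [9, 10, 96, 12, 13].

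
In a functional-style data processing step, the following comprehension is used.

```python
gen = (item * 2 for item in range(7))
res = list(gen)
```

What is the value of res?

Step 1: For each item in range(7), compute item*2:
  item=0: 0*2 = 0
  item=1: 1*2 = 2
  item=2: 2*2 = 4
  item=3: 3*2 = 6
  item=4: 4*2 = 8
  item=5: 5*2 = 10
  item=6: 6*2 = 12
Therefore res = [0, 2, 4, 6, 8, 10, 12].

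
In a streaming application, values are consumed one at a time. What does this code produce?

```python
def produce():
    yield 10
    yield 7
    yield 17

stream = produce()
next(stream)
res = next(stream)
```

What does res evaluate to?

Step 1: produce() creates a generator.
Step 2: next(stream) yields 10 (consumed and discarded).
Step 3: next(stream) yields 7, assigned to res.
Therefore res = 7.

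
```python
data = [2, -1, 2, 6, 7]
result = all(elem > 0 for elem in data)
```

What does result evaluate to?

Step 1: Check elem > 0 for each element in [2, -1, 2, 6, 7]:
  2 > 0: True
  -1 > 0: False
  2 > 0: True
  6 > 0: True
  7 > 0: True
Step 2: all() returns False.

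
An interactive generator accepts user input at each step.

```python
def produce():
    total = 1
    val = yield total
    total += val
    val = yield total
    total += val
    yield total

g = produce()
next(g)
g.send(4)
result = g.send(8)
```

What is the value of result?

Step 1: next() -> yield total=1.
Step 2: send(4) -> val=4, total = 1+4 = 5, yield 5.
Step 3: send(8) -> val=8, total = 5+8 = 13, yield 13.
Therefore result = 13.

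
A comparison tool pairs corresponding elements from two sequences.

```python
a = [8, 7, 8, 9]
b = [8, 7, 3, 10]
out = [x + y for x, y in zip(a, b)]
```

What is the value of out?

Step 1: Add corresponding elements:
  8 + 8 = 16
  7 + 7 = 14
  8 + 3 = 11
  9 + 10 = 19
Therefore out = [16, 14, 11, 19].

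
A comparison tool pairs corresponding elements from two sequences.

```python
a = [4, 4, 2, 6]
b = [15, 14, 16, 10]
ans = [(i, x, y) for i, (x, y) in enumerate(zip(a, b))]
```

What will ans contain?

Step 1: enumerate(zip(a, b)) gives index with paired elements:
  i=0: (4, 15)
  i=1: (4, 14)
  i=2: (2, 16)
  i=3: (6, 10)
Therefore ans = [(0, 4, 15), (1, 4, 14), (2, 2, 16), (3, 6, 10)].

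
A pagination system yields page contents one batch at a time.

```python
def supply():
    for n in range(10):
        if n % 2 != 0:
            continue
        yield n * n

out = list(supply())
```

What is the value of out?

Step 1: Only yield n**2 when n is divisible by 2:
  n=0: 0 % 2 == 0, yield 0**2 = 0
  n=2: 2 % 2 == 0, yield 2**2 = 4
  n=4: 4 % 2 == 0, yield 4**2 = 16
  n=6: 6 % 2 == 0, yield 6**2 = 36
  n=8: 8 % 2 == 0, yield 8**2 = 64
Therefore out = [0, 4, 16, 36, 64].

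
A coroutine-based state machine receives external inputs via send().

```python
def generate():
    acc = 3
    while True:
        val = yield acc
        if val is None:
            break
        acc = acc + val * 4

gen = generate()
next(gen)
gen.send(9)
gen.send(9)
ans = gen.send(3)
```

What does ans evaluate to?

Step 1: next() -> yield acc=3.
Step 2: send(9) -> val=9, acc = 3 + 9*4 = 39, yield 39.
Step 3: send(9) -> val=9, acc = 39 + 9*4 = 75, yield 75.
Step 4: send(3) -> val=3, acc = 75 + 3*4 = 87, yield 87.
Therefore ans = 87.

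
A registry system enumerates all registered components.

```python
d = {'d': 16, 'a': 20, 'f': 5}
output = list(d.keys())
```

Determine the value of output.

Step 1: d.keys() returns the dictionary keys in insertion order.
Therefore output = ['d', 'a', 'f'].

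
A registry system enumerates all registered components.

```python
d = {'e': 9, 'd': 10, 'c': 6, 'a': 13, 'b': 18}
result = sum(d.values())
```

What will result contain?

Step 1: d.values() = [9, 10, 6, 13, 18].
Step 2: sum = 56.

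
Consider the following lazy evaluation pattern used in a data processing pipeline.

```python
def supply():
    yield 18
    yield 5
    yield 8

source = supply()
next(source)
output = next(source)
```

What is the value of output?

Step 1: supply() creates a generator.
Step 2: next(source) yields 18 (consumed and discarded).
Step 3: next(source) yields 5, assigned to output.
Therefore output = 5.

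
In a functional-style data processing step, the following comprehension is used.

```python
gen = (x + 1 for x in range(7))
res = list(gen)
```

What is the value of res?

Step 1: For each x in range(7), compute x+1:
  x=0: 0+1 = 1
  x=1: 1+1 = 2
  x=2: 2+1 = 3
  x=3: 3+1 = 4
  x=4: 4+1 = 5
  x=5: 5+1 = 6
  x=6: 6+1 = 7
Therefore res = [1, 2, 3, 4, 5, 6, 7].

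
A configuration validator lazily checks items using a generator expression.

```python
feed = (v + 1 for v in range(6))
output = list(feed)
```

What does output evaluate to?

Step 1: For each v in range(6), compute v+1:
  v=0: 0+1 = 1
  v=1: 1+1 = 2
  v=2: 2+1 = 3
  v=3: 3+1 = 4
  v=4: 4+1 = 5
  v=5: 5+1 = 6
Therefore output = [1, 2, 3, 4, 5, 6].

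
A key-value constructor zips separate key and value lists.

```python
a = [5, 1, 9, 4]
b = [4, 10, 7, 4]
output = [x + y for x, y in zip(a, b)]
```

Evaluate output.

Step 1: Add corresponding elements:
  5 + 4 = 9
  1 + 10 = 11
  9 + 7 = 16
  4 + 4 = 8
Therefore output = [9, 11, 16, 8].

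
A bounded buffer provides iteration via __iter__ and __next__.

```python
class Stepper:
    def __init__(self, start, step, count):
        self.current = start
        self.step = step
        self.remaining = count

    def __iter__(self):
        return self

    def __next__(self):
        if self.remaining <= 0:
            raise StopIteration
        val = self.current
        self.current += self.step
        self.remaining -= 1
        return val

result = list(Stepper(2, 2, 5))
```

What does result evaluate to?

Step 1: Stepper starts at 2, increments by 2, for 5 steps:
  Yield 2, then current += 2
  Yield 4, then current += 2
  Yield 6, then current += 2
  Yield 8, then current += 2
  Yield 10, then current += 2
Therefore result = [2, 4, 6, 8, 10].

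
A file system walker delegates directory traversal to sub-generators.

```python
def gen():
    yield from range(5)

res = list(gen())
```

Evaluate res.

Step 1: yield from delegates to the iterable, yielding each element.
Step 2: Collected values: [0, 1, 2, 3, 4].
Therefore res = [0, 1, 2, 3, 4].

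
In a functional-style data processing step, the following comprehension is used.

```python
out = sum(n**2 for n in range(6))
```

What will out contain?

Step 1: Compute n**2 for each n in range(6):
  n=0: 0**2 = 0
  n=1: 1**2 = 1
  n=2: 2**2 = 4
  n=3: 3**2 = 9
  n=4: 4**2 = 16
  n=5: 5**2 = 25
Step 2: sum = 0 + 1 + 4 + 9 + 16 + 25 = 55.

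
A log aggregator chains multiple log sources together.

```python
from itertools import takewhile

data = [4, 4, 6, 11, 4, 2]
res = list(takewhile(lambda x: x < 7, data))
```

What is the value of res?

Step 1: takewhile stops at first element >= 7:
  4 < 7: take
  4 < 7: take
  6 < 7: take
  11 >= 7: stop
Therefore res = [4, 4, 6].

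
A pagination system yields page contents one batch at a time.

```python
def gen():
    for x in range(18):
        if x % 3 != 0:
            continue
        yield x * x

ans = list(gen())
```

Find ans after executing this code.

Step 1: Only yield x**2 when x is divisible by 3:
  x=0: 0 % 3 == 0, yield 0**2 = 0
  x=3: 3 % 3 == 0, yield 3**2 = 9
  x=6: 6 % 3 == 0, yield 6**2 = 36
  x=9: 9 % 3 == 0, yield 9**2 = 81
  x=12: 12 % 3 == 0, yield 12**2 = 144
  x=15: 15 % 3 == 0, yield 15**2 = 225
Therefore ans = [0, 9, 36, 81, 144, 225].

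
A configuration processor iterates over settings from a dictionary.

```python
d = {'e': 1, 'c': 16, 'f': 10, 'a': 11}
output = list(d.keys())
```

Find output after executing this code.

Step 1: d.keys() returns the dictionary keys in insertion order.
Therefore output = ['e', 'c', 'f', 'a'].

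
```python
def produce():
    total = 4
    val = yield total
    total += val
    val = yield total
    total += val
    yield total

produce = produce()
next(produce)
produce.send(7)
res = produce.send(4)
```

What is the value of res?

Step 1: next() -> yield total=4.
Step 2: send(7) -> val=7, total = 4+7 = 11, yield 11.
Step 3: send(4) -> val=4, total = 11+4 = 15, yield 15.
Therefore res = 15.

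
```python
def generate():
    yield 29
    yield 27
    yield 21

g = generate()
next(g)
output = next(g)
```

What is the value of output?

Step 1: generate() creates a generator.
Step 2: next(g) yields 29 (consumed and discarded).
Step 3: next(g) yields 27, assigned to output.
Therefore output = 27.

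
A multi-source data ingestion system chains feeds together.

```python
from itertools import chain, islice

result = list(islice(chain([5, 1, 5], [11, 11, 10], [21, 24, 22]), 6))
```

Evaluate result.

Step 1: chain([5, 1, 5], [11, 11, 10], [21, 24, 22]) = [5, 1, 5, 11, 11, 10, 21, 24, 22].
Step 2: islice takes first 6 elements: [5, 1, 5, 11, 11, 10].
Therefore result = [5, 1, 5, 11, 11, 10].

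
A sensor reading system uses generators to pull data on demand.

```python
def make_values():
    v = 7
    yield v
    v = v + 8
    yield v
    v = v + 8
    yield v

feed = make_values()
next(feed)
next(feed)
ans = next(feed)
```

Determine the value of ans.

Step 1: Trace through generator execution:
  Yield 1: v starts at 7, yield 7
  Yield 2: v = 7 + 8 = 15, yield 15
  Yield 3: v = 15 + 8 = 23, yield 23
Step 2: First next() gets 7, second next() gets the second value, third next() yields 23.
Therefore ans = 23.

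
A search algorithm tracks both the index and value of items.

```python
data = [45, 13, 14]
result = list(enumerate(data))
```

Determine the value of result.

Step 1: enumerate pairs each element with its index:
  (0, 45)
  (1, 13)
  (2, 14)
Therefore result = [(0, 45), (1, 13), (2, 14)].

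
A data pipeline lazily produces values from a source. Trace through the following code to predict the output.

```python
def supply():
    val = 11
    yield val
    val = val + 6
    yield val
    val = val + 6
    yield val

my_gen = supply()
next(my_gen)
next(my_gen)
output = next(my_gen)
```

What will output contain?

Step 1: Trace through generator execution:
  Yield 1: val starts at 11, yield 11
  Yield 2: val = 11 + 6 = 17, yield 17
  Yield 3: val = 17 + 6 = 23, yield 23
Step 2: First next() gets 11, second next() gets the second value, third next() yields 23.
Therefore output = 23.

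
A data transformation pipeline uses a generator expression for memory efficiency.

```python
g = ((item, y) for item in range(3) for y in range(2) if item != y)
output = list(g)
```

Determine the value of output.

Step 1: Nested generator over range(3) x range(2) where item != y:
  (0, 0): excluded (item == y)
  (0, 1): included
  (1, 0): included
  (1, 1): excluded (item == y)
  (2, 0): included
  (2, 1): included
Therefore output = [(0, 1), (1, 0), (2, 0), (2, 1)].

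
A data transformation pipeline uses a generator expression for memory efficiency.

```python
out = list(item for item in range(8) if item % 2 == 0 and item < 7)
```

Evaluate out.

Step 1: Filter range(8) where item % 2 == 0 and item < 7:
  item=0: both conditions met, included
  item=1: excluded (1 % 2 != 0)
  item=2: both conditions met, included
  item=3: excluded (3 % 2 != 0)
  item=4: both conditions met, included
  item=5: excluded (5 % 2 != 0)
  item=6: both conditions met, included
  item=7: excluded (7 % 2 != 0, 7 >= 7)
Therefore out = [0, 2, 4, 6].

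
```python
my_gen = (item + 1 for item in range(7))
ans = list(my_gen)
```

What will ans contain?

Step 1: For each item in range(7), compute item+1:
  item=0: 0+1 = 1
  item=1: 1+1 = 2
  item=2: 2+1 = 3
  item=3: 3+1 = 4
  item=4: 4+1 = 5
  item=5: 5+1 = 6
  item=6: 6+1 = 7
Therefore ans = [1, 2, 3, 4, 5, 6, 7].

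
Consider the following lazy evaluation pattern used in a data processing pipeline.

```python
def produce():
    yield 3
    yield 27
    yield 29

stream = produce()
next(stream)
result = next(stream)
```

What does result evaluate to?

Step 1: produce() creates a generator.
Step 2: next(stream) yields 3 (consumed and discarded).
Step 3: next(stream) yields 27, assigned to result.
Therefore result = 27.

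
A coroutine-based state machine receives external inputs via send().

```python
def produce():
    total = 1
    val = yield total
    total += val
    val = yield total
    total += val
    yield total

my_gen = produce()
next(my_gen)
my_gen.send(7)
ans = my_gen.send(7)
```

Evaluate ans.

Step 1: next() -> yield total=1.
Step 2: send(7) -> val=7, total = 1+7 = 8, yield 8.
Step 3: send(7) -> val=7, total = 8+7 = 15, yield 15.
Therefore ans = 15.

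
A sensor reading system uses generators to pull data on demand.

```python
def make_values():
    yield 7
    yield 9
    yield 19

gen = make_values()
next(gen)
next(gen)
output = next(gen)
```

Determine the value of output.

Step 1: make_values() creates a generator.
Step 2: next(gen) yields 7 (consumed and discarded).
Step 3: next(gen) yields 9 (consumed and discarded).
Step 4: next(gen) yields 19, assigned to output.
Therefore output = 19.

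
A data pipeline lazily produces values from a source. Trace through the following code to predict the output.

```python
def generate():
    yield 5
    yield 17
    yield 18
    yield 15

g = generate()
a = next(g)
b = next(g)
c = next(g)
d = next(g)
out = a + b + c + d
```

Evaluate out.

Step 1: Create generator and consume all values:
  a = next(g) = 5
  b = next(g) = 17
  c = next(g) = 18
  d = next(g) = 15
Step 2: out = 5 + 17 + 18 + 15 = 55.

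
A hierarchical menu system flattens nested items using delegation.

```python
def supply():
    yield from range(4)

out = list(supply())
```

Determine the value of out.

Step 1: yield from delegates to the iterable, yielding each element.
Step 2: Collected values: [0, 1, 2, 3].
Therefore out = [0, 1, 2, 3].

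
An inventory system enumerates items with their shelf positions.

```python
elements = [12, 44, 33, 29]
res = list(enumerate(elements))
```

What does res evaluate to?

Step 1: enumerate pairs each element with its index:
  (0, 12)
  (1, 44)
  (2, 33)
  (3, 29)
Therefore res = [(0, 12), (1, 44), (2, 33), (3, 29)].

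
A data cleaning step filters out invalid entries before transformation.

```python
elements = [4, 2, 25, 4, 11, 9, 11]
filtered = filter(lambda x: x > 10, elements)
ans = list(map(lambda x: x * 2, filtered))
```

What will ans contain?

Step 1: Filter elements for elements > 10:
  4: removed
  2: removed
  25: kept
  4: removed
  11: kept
  9: removed
  11: kept
Step 2: Map x * 2 on filtered [25, 11, 11]:
  25 -> 50
  11 -> 22
  11 -> 22
Therefore ans = [50, 22, 22].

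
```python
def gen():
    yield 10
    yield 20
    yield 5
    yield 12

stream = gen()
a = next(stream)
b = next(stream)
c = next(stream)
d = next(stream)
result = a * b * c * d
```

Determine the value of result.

Step 1: Create generator and consume all values:
  a = next(stream) = 10
  b = next(stream) = 20
  c = next(stream) = 5
  d = next(stream) = 12
Step 2: result = 10 * 20 * 5 * 12 = 12000.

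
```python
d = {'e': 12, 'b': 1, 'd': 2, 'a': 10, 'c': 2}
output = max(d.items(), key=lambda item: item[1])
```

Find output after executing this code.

Step 1: Find item with maximum value:
  ('e', 12)
  ('b', 1)
  ('d', 2)
  ('a', 10)
  ('c', 2)
Step 2: Maximum value is 12 at key 'e'.
Therefore output = ('e', 12).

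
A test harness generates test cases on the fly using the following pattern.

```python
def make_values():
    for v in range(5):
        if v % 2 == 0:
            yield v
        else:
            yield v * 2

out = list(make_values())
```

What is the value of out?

Step 1: For each v in range(5), yield v if even, else v*2:
  v=0 (even): yield 0
  v=1 (odd): yield 1*2 = 2
  v=2 (even): yield 2
  v=3 (odd): yield 3*2 = 6
  v=4 (even): yield 4
Therefore out = [0, 2, 2, 6, 4].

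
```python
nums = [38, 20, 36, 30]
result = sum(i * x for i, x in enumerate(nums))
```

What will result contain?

Step 1: Compute i * x for each (i, x) in enumerate([38, 20, 36, 30]):
  i=0, x=38: 0*38 = 0
  i=1, x=20: 1*20 = 20
  i=2, x=36: 2*36 = 72
  i=3, x=30: 3*30 = 90
Step 2: sum = 0 + 20 + 72 + 90 = 182.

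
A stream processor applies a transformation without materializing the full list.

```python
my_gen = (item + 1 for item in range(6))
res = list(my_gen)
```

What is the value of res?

Step 1: For each item in range(6), compute item+1:
  item=0: 0+1 = 1
  item=1: 1+1 = 2
  item=2: 2+1 = 3
  item=3: 3+1 = 4
  item=4: 4+1 = 5
  item=5: 5+1 = 6
Therefore res = [1, 2, 3, 4, 5, 6].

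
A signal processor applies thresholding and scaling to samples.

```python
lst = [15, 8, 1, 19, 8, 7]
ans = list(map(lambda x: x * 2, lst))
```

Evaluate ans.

Step 1: Apply lambda x: x * 2 to each element:
  15 -> 30
  8 -> 16
  1 -> 2
  19 -> 38
  8 -> 16
  7 -> 14
Therefore ans = [30, 16, 2, 38, 16, 14].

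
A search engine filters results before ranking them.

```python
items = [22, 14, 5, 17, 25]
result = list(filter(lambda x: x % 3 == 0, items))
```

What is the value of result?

Step 1: Filter elements divisible by 3:
  22 % 3 = 1: removed
  14 % 3 = 2: removed
  5 % 3 = 2: removed
  17 % 3 = 2: removed
  25 % 3 = 1: removed
Therefore result = [].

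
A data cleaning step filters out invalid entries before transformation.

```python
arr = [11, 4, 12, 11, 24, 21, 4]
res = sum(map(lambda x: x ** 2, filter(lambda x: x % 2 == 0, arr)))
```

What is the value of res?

Step 1: Filter even numbers from [11, 4, 12, 11, 24, 21, 4]: [4, 12, 24, 4]
Step 2: Square each: [16, 144, 576, 16]
Step 3: Sum = 752.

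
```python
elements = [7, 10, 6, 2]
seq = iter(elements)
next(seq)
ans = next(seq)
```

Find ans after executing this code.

Step 1: Create iterator over [7, 10, 6, 2].
Step 2: next() consumes 7.
Step 3: next() returns 10.
Therefore ans = 10.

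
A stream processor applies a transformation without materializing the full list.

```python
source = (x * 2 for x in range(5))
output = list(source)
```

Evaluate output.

Step 1: For each x in range(5), compute x*2:
  x=0: 0*2 = 0
  x=1: 1*2 = 2
  x=2: 2*2 = 4
  x=3: 3*2 = 6
  x=4: 4*2 = 8
Therefore output = [0, 2, 4, 6, 8].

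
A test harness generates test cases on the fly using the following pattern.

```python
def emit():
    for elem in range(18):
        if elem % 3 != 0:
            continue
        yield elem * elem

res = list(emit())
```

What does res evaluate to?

Step 1: Only yield elem**2 when elem is divisible by 3:
  elem=0: 0 % 3 == 0, yield 0**2 = 0
  elem=3: 3 % 3 == 0, yield 3**2 = 9
  elem=6: 6 % 3 == 0, yield 6**2 = 36
  elem=9: 9 % 3 == 0, yield 9**2 = 81
  elem=12: 12 % 3 == 0, yield 12**2 = 144
  elem=15: 15 % 3 == 0, yield 15**2 = 225
Therefore res = [0, 9, 36, 81, 144, 225].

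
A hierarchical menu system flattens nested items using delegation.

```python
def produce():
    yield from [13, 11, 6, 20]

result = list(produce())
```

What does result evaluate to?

Step 1: yield from delegates to the iterable, yielding each element.
Step 2: Collected values: [13, 11, 6, 20].
Therefore result = [13, 11, 6, 20].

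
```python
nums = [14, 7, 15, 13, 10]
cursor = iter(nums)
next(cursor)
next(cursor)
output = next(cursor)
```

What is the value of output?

Step 1: Create iterator over [14, 7, 15, 13, 10].
Step 2: next() consumes 14.
Step 3: next() consumes 7.
Step 4: next() returns 15.
Therefore output = 15.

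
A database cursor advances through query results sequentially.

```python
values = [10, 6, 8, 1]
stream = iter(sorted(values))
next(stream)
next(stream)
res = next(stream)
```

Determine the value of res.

Step 1: sorted([10, 6, 8, 1]) = [1, 6, 8, 10].
Step 2: Create iterator and skip 2 elements.
Step 3: next() returns 8.
Therefore res = 8.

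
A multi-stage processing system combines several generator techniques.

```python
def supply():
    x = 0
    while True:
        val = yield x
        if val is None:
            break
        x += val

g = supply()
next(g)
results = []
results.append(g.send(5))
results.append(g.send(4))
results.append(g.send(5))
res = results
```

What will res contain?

Step 1: next(g) -> yield 0.
Step 2: send(5) -> x = 5, yield 5.
Step 3: send(4) -> x = 9, yield 9.
Step 4: send(5) -> x = 14, yield 14.
Therefore res = [5, 9, 14].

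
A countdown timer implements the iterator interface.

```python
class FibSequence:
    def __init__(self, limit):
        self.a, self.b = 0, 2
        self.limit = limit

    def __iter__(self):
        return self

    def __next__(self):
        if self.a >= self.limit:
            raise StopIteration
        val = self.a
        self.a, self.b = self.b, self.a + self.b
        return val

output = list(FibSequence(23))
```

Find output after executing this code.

Step 1: Fibonacci-like sequence (a=0, b=2) until >= 23:
  Yield 0, then a,b = 2,2
  Yield 2, then a,b = 2,4
  Yield 2, then a,b = 4,6
  Yield 4, then a,b = 6,10
  Yield 6, then a,b = 10,16
  Yield 10, then a,b = 16,26
  Yield 16, then a,b = 26,42
Step 2: 26 >= 23, stop.
Therefore output = [0, 2, 2, 4, 6, 10, 16].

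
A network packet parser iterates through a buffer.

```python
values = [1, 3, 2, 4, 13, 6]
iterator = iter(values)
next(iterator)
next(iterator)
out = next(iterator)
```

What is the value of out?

Step 1: Create iterator over [1, 3, 2, 4, 13, 6].
Step 2: next() consumes 1.
Step 3: next() consumes 3.
Step 4: next() returns 2.
Therefore out = 2.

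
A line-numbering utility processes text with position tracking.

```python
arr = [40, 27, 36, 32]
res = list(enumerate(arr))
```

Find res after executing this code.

Step 1: enumerate pairs each element with its index:
  (0, 40)
  (1, 27)
  (2, 36)
  (3, 32)
Therefore res = [(0, 40), (1, 27), (2, 36), (3, 32)].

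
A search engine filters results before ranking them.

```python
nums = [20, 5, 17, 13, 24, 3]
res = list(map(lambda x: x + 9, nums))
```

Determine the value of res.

Step 1: Apply lambda x: x + 9 to each element:
  20 -> 29
  5 -> 14
  17 -> 26
  13 -> 22
  24 -> 33
  3 -> 12
Therefore res = [29, 14, 26, 22, 33, 12].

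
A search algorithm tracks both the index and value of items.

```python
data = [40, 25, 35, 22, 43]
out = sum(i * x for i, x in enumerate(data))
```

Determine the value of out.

Step 1: Compute i * x for each (i, x) in enumerate([40, 25, 35, 22, 43]):
  i=0, x=40: 0*40 = 0
  i=1, x=25: 1*25 = 25
  i=2, x=35: 2*35 = 70
  i=3, x=22: 3*22 = 66
  i=4, x=43: 4*43 = 172
Step 2: sum = 0 + 25 + 70 + 66 + 172 = 333.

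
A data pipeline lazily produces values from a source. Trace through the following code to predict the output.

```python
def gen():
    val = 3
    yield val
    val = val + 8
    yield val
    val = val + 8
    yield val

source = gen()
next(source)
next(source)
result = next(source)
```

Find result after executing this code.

Step 1: Trace through generator execution:
  Yield 1: val starts at 3, yield 3
  Yield 2: val = 3 + 8 = 11, yield 11
  Yield 3: val = 11 + 8 = 19, yield 19
Step 2: First next() gets 3, second next() gets the second value, third next() yields 19.
Therefore result = 19.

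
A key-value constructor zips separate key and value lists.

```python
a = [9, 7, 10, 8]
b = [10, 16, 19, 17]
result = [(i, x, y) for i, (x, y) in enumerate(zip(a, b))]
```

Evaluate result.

Step 1: enumerate(zip(a, b)) gives index with paired elements:
  i=0: (9, 10)
  i=1: (7, 16)
  i=2: (10, 19)
  i=3: (8, 17)
Therefore result = [(0, 9, 10), (1, 7, 16), (2, 10, 19), (3, 8, 17)].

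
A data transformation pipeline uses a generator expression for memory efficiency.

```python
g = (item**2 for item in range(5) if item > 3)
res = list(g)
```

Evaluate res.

Step 1: For range(5), keep item > 3, then square:
  item=0: 0 <= 3, excluded
  item=1: 1 <= 3, excluded
  item=2: 2 <= 3, excluded
  item=3: 3 <= 3, excluded
  item=4: 4 > 3, yield 4**2 = 16
Therefore res = [16].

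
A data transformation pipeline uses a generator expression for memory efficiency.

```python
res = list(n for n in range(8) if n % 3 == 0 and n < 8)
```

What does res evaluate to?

Step 1: Filter range(8) where n % 3 == 0 and n < 8:
  n=0: both conditions met, included
  n=1: excluded (1 % 3 != 0)
  n=2: excluded (2 % 3 != 0)
  n=3: both conditions met, included
  n=4: excluded (4 % 3 != 0)
  n=5: excluded (5 % 3 != 0)
  n=6: both conditions met, included
  n=7: excluded (7 % 3 != 0)
Therefore res = [0, 3, 6].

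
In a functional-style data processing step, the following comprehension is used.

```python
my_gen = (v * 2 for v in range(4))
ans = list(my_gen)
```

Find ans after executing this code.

Step 1: For each v in range(4), compute v*2:
  v=0: 0*2 = 0
  v=1: 1*2 = 2
  v=2: 2*2 = 4
  v=3: 3*2 = 6
Therefore ans = [0, 2, 4, 6].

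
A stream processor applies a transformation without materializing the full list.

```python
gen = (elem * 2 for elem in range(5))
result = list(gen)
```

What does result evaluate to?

Step 1: For each elem in range(5), compute elem*2:
  elem=0: 0*2 = 0
  elem=1: 1*2 = 2
  elem=2: 2*2 = 4
  elem=3: 3*2 = 6
  elem=4: 4*2 = 8
Therefore result = [0, 2, 4, 6, 8].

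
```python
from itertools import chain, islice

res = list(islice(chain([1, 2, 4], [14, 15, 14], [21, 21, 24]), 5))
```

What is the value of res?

Step 1: chain([1, 2, 4], [14, 15, 14], [21, 21, 24]) = [1, 2, 4, 14, 15, 14, 21, 21, 24].
Step 2: islice takes first 5 elements: [1, 2, 4, 14, 15].
Therefore res = [1, 2, 4, 14, 15].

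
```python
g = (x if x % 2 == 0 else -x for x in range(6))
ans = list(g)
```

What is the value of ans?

Step 1: For each x in range(6), yield x if even, else -x:
  x=0: even, yield 0
  x=1: odd, yield -1
  x=2: even, yield 2
  x=3: odd, yield -3
  x=4: even, yield 4
  x=5: odd, yield -5
Therefore ans = [0, -1, 2, -3, 4, -5].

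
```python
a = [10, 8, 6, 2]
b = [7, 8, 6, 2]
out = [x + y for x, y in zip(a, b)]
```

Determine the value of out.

Step 1: Add corresponding elements:
  10 + 7 = 17
  8 + 8 = 16
  6 + 6 = 12
  2 + 2 = 4
Therefore out = [17, 16, 12, 4].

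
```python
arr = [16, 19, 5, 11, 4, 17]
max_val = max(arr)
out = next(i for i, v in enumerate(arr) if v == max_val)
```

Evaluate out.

Step 1: max([16, 19, 5, 11, 4, 17]) = 19.
Step 2: Find first index where value == 19:
  Index 0: 16 != 19
  Index 1: 19 == 19, found!
Therefore out = 1.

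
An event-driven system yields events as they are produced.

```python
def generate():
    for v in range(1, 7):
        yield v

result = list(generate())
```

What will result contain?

Step 1: The generator yields each value from range(1, 7).
Step 2: list() consumes all yields: [1, 2, 3, 4, 5, 6].
Therefore result = [1, 2, 3, 4, 5, 6].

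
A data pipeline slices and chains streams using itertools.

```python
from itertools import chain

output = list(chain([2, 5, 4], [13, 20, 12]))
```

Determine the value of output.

Step 1: chain() concatenates iterables: [2, 5, 4] + [13, 20, 12].
Therefore output = [2, 5, 4, 13, 20, 12].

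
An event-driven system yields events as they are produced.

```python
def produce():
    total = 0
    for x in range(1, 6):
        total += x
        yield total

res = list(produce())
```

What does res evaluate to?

Step 1: Generator accumulates running sum:
  x=1: total = 1, yield 1
  x=2: total = 3, yield 3
  x=3: total = 6, yield 6
  x=4: total = 10, yield 10
  x=5: total = 15, yield 15
Therefore res = [1, 3, 6, 10, 15].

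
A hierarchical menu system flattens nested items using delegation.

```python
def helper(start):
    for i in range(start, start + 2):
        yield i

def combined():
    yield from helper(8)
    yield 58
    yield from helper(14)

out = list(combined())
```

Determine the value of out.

Step 1: combined() delegates to helper(8):
  yield 8
  yield 9
Step 2: yield 58
Step 3: Delegates to helper(14):
  yield 14
  yield 15
Therefore out = [8, 9, 58, 14, 15].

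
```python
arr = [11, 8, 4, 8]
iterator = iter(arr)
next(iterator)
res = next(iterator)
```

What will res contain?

Step 1: Create iterator over [11, 8, 4, 8].
Step 2: next() consumes 11.
Step 3: next() returns 8.
Therefore res = 8.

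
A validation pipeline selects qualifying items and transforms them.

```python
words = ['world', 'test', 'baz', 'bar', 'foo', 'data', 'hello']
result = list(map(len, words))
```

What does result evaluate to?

Step 1: Map len() to each word:
  'world' -> 5
  'test' -> 4
  'baz' -> 3
  'bar' -> 3
  'foo' -> 3
  'data' -> 4
  'hello' -> 5
Therefore result = [5, 4, 3, 3, 3, 4, 5].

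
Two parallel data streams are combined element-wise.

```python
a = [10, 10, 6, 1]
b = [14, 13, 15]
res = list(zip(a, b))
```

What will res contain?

Step 1: zip stops at shortest (len(a)=4, len(b)=3):
  Index 0: (10, 14)
  Index 1: (10, 13)
  Index 2: (6, 15)
Step 2: Last element of a (1) has no pair, dropped.
Therefore res = [(10, 14), (10, 13), (6, 15)].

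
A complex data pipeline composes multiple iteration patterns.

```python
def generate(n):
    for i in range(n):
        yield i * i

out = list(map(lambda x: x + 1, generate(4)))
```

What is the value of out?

Step 1: generate(4) yields squares: [0, 1, 4, 9].
Step 2: map adds 1 to each: [1, 2, 5, 10].
Therefore out = [1, 2, 5, 10].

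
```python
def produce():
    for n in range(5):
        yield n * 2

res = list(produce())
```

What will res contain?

Step 1: For each n in range(5), yield n * 2:
  n=0: yield 0 * 2 = 0
  n=1: yield 1 * 2 = 2
  n=2: yield 2 * 2 = 4
  n=3: yield 3 * 2 = 6
  n=4: yield 4 * 2 = 8
Therefore res = [0, 2, 4, 6, 8].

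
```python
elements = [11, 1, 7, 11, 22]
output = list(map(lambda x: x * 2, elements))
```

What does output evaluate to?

Step 1: Apply lambda x: x * 2 to each element:
  11 -> 22
  1 -> 2
  7 -> 14
  11 -> 22
  22 -> 44
Therefore output = [22, 2, 14, 22, 44].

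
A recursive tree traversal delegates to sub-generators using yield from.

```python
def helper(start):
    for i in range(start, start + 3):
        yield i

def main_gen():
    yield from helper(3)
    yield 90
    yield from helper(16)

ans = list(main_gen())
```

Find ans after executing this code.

Step 1: main_gen() delegates to helper(3):
  yield 3
  yield 4
  yield 5
Step 2: yield 90
Step 3: Delegates to helper(16):
  yield 16
  yield 17
  yield 18
Therefore ans = [3, 4, 5, 90, 16, 17, 18].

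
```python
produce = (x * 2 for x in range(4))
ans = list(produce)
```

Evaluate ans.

Step 1: For each x in range(4), compute x*2:
  x=0: 0*2 = 0
  x=1: 1*2 = 2
  x=2: 2*2 = 4
  x=3: 3*2 = 6
Therefore ans = [0, 2, 4, 6].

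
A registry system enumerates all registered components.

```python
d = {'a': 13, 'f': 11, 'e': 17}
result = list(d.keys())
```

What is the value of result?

Step 1: d.keys() returns the dictionary keys in insertion order.
Therefore result = ['a', 'f', 'e'].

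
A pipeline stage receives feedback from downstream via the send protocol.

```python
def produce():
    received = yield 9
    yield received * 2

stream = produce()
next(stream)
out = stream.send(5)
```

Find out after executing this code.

Step 1: next(stream) advances to first yield, producing 9.
Step 2: send(5) resumes, received = 5.
Step 3: yield received * 2 = 5 * 2 = 10.
Therefore out = 10.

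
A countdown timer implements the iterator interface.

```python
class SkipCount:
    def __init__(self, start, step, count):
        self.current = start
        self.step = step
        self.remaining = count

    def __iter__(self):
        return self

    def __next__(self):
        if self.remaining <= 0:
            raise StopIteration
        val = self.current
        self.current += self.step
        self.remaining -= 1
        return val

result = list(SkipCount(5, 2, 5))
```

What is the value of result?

Step 1: SkipCount starts at 5, increments by 2, for 5 steps:
  Yield 5, then current += 2
  Yield 7, then current += 2
  Yield 9, then current += 2
  Yield 11, then current += 2
  Yield 13, then current += 2
Therefore result = [5, 7, 9, 11, 13].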